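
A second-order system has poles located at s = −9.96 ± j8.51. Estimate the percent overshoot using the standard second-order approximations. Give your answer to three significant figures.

%OS ≈ 2.53%

The poles are at −σ ± jω_d with σ = 9.96 and ω_d = 8.51, so ω_n = √(σ²+ω_d²) = 13.1 rad/s and ζ = σ/ω_n = 0.760.
%OS = 100·exp(−πζ/√(1−ζ²)) = 2.53%.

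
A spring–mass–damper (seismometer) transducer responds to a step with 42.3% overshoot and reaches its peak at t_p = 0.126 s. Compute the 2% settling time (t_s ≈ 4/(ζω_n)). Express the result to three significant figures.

t_s ≈ 0.586 s

From the overshoot, ζ = −ln(OS)/√(π²+ln²(OS)) = 0.264.
t_p = π/ω_d ⇒ ω_d = 24.9 rad/s; then ω_n = ω_d/√(1−ζ²) = 25.9 rad/s.
t_s ≈ 4/(ζω_n) = 4/(0.264·25.9) = 0.586 s.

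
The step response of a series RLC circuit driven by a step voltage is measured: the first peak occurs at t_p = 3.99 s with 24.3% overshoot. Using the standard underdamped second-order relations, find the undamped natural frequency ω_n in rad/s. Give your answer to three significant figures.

The overshoot fixes ζ = −ln(OS)/√(π²+ln²(OS)) = 0.411.
t_p = π/ω_d ⇒ ω_d = 0.787 rad/s; then ω_n = ω_d/√(1−ζ²) = 0.864 rad/s.

ω_n ≈ 0.864 rad/s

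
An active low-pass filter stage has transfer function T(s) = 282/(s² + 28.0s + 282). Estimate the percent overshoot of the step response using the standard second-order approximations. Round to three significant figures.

%OS ≈ 0.871%

Comparing the denominator to s² + 2ζω_n s + ω_n²: ω_n = √282 = 16.8 rad/s, and 2ζω_n = 28.0 so ζ = 28.0/(2·16.8) = 0.834.
%OS = 100·exp(−πζ/√(1−ζ²)) = 0.871%.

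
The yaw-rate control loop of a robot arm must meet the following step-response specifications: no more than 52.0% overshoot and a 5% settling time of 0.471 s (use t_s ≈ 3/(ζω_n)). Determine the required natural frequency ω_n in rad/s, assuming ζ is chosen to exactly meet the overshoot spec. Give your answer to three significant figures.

Inverting the overshoot relation: ζ = |ln 0.520|/√(π² + ln²0.520) = 0.204.
From t_s ≈ 3/(ζω_n): ω_n = 3/(ζ·t_s) = 3/(0.204·0.471) = 31.3 rad/s.

ω_n ≈ 31.3 rad/s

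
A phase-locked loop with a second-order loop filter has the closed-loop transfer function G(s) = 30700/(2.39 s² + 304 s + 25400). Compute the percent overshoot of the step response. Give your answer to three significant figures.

Dividing through by 2.39: denominator becomes s² + 127.2 s + 10630.
So ω_n = √10630 = 103 rad/s and ζ = 127.2/(2·103) = 0.617.
%OS = 100 e^{−πζ/√(1−ζ²)} with ζ = 0.617 gives 8.52%.

%OS ≈ 8.52%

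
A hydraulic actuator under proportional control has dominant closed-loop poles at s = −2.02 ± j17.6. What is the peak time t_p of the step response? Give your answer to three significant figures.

t_p = π/ω_d with ω_d = 17.6 (the imaginary part), so t_p = 0.178 s.

t_p ≈ 0.178 s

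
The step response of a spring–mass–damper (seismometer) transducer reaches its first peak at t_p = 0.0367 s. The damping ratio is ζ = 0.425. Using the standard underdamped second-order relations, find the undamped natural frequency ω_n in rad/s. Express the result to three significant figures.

Peak time t_p = π/ω_d, so ω_d = π/t_p = π/0.0367 = 85.6 rad/s.
ω_n = ω_d/√(1−ζ²) = 85.6/√0.819 = 94.6 rad/s.

ω_n ≈ 94.6 rad/s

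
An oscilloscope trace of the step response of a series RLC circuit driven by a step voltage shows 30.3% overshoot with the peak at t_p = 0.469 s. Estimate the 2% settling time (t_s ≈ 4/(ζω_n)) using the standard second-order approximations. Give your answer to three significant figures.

From the overshoot, ζ = −ln(OS)/√(π²+ln²(OS)) = 0.355.
From t_p = π/ω_d, ω_d = π/0.469 = 6.70 rad/s, so ω_n = ω_d/√(1−ζ²) = 7.17 rad/s.
t_s ≈ 4/(ζω_n) = 4/(0.355·7.17) = 1.57 s.

t_s ≈ 1.57 s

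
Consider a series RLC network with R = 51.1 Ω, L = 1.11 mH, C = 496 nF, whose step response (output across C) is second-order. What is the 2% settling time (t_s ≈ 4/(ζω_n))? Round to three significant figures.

For a series RLC circuit (capacitor voltage as output), ω_n = 1/√(LC) = 1/√(1.11 mH · 496 nF) = 42600 rad/s.
ζ = (R/2)·√(C/L) = (51.1/2)·√(496 nF/1.11 mH) = 0.540.
t_s ≈ 4/(ζω_n) = 0.000174 s.

t_s ≈ 0.000174 s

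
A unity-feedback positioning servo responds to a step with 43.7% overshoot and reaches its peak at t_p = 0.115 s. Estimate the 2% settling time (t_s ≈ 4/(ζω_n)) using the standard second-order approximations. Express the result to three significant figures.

From the overshoot, ζ = −ln(OS)/√(π²+ln²(OS)) = 0.255.
From t_p = π/ω_d, ω_d = π/0.115 = 27.3 rad/s, so ω_n = ω_d/√(1−ζ²) = 28.3 rad/s.
t_s ≈ 4/(ζω_n) = 4/(0.255·28.3) = 0.556 s.

t_s ≈ 0.556 s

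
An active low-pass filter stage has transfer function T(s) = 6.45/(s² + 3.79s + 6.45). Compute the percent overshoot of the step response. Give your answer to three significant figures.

Matching coefficients with s² + 2ζω_n s + ω_n² gives ω_n² = 6.45 ⇒ ω_n = 2.54 rad/s, and ζ = 3.79/(2ω_n) = 0.746.
Overshoot: exp(−π·0.746/√(1−0.746²)) = 0.0296, i.e. 2.96%.

%OS ≈ 2.96%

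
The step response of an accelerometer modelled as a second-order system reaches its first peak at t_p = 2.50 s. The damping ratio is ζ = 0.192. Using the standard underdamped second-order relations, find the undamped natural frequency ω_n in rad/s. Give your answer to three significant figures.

Peak time t_p = π/ω_d, so ω_d = π/t_p = π/2.50 = 1.26 rad/s.
ω_n = ω_d/√(1−ζ²) = 1.26/√0.963 = 1.28 rad/s.

ω_n ≈ 1.28 rad/s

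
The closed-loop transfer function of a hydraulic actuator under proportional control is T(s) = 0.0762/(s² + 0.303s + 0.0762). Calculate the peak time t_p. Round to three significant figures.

t_p ≈ 13.6 s

Comparing the denominator to s² + 2ζω_n s + ω_n²: ω_n = √0.0762 = 0.276 rad/s, and 2ζω_n = 0.303 so ζ = 0.303/(2·0.276) = 0.549.
The damped frequency ω_d = ω_n√(1−ζ²) = 0.231 rad/s. Then t_p = π/ω_d = 13.6 s.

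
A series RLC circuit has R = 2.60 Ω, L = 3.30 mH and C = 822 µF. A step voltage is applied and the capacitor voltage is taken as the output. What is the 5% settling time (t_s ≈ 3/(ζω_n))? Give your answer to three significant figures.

t_s ≈ 0.00762 s

For a series RLC circuit (capacitor voltage as output), ω_n = 1/√(LC) = 1/√(3.30 mH · 822 µF) = 607 rad/s.
ζ = (R/2)·√(C/L) = (2.60/2)·√(822 µF/3.30 mH) = 0.649.
t_s ≈ 3/(ζω_n) = 0.00762 s.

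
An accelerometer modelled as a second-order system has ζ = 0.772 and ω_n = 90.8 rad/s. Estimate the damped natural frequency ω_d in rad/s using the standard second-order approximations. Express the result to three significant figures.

ω_d ≈ 57.7 rad/s

ω_d = ω_n√(1−ζ²) = 90.8·√0.404 = 57.7 rad/s.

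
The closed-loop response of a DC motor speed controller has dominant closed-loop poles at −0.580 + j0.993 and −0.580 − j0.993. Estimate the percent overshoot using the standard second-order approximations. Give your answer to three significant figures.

%OS ≈ 16.0%

With σ = 0.580, ω_d = 0.993: ω_n = √(σ²+ω_d²) = 1.15 rad/s, ζ = σ/ω_n = 0.504.
%OS = 100 e^{−πζ/√(1−ζ²)} with ζ = 0.504 gives 16.0%.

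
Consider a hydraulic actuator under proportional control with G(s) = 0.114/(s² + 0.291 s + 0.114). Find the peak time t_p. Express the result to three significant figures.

Comparing the denominator to s² + 2ζω_n s + ω_n²: ω_n = √0.114 = 0.338 rad/s, and 2ζω_n = 0.291 so ζ = 0.291/(2·0.338) = 0.431.
The damped frequency ω_d = ω_n√(1−ζ²) = 0.305 rad/s. Then t_p = π/ω_d = 10.3 s.

t_p ≈ 10.3 s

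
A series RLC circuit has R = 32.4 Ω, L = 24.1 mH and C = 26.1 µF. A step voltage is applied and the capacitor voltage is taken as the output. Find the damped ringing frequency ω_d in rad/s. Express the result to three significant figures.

ω_d ≈ 1070 rad/s

For a series RLC circuit (capacitor voltage as output), ω_n = 1/√(LC) = 1/√(24.1 mH · 26.1 µF) = 1260 rad/s.
ζ = (R/2)·√(C/L) = (32.4/2)·√(26.1 µF/24.1 mH) = 0.533.
The damped frequency ω_d = ω_n√(1−ζ²) = 1070 rad/s.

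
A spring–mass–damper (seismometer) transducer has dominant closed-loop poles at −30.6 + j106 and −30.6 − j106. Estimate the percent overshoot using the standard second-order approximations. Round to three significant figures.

%OS ≈ 40.4%

With σ = 30.6, ω_d = 106: ω_n = √(σ²+ω_d²) = 110 rad/s, ζ = σ/ω_n = 0.277.
%OS = 100 e^{−πζ/√(1−ζ²)} with ζ = 0.277 gives 40.4%.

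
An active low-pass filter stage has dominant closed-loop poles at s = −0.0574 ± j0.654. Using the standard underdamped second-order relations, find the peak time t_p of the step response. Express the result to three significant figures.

t_p = π/ω_d with ω_d = 0.654 (the imaginary part), so t_p = 4.80 s.

t_p ≈ 4.80 s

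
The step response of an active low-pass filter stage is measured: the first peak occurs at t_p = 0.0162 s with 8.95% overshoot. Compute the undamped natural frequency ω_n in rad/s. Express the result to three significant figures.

ω_n ≈ 245 rad/s

From the overshoot, ζ = −ln(OS)/√(π²+ln²(OS)) = 0.609.
t_p = π/ω_d ⇒ ω_d = 194 rad/s; then ω_n = ω_d/√(1−ζ²) = 245 rad/s.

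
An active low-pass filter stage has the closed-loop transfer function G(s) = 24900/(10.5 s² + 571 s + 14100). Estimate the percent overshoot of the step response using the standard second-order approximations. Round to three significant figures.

%OS ≈ 3.09%

Dividing through by 10.5: denominator becomes s² + 54.38 s + 1343.
So ω_n = √1343 = 36.6 rad/s and ζ = 54.38/(2·36.6) = 0.742.
Overshoot: exp(−π·0.742/√(1−0.742²)) = 0.0309, i.e. 3.09%.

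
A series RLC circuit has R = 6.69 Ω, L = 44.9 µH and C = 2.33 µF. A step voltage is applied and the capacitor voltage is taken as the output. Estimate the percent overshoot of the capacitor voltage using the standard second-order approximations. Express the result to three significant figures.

For a series RLC circuit (capacitor voltage as output), ω_n = 1/√(LC) = 1/√(44.9 µH · 2.33 µF) = 97800 rad/s.
ζ = (R/2)·√(C/L) = (6.69/2)·√(2.33 µF/44.9 µH) = 0.762.
%OS = 100·exp(−πζ/√(1−ζ²)) = 2.48%.

%OS ≈ 2.48%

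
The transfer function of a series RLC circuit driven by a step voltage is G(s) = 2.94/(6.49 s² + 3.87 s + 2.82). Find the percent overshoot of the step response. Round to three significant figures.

Dividing through by 6.49: denominator becomes s² + 0.5963 s + 0.4345.
So ω_n = √0.4345 = 0.659 rad/s and ζ = 0.5963/(2·0.659) = 0.452.
%OS = 100 e^{−πζ/√(1−ζ²)} with ζ = 0.452 gives 20.3%.

%OS ≈ 20.3%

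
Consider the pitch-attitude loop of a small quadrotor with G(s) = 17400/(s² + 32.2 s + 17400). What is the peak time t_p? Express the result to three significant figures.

Comparing the denominator to s² + 2ζω_n s + ω_n²: ω_n = √17400 = 132 rad/s, and 2ζω_n = 32.2 so ζ = 32.2/(2·132) = 0.122.
ω_d = ω_n√(1−ζ²) = 131 rad/s. Then t_p = π/ω_d = 0.0240 s.

t_p ≈ 0.0240 s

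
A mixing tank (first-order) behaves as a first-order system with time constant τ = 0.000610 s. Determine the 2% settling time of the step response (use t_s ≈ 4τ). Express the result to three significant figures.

t_s ≈ 0.00244 s

t_s ≈ 4τ = 0.00244 s.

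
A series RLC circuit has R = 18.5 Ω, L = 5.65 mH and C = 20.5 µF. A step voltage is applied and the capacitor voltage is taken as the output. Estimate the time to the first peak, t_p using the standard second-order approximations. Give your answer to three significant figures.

t_p ≈ 0.00129 s

For a series RLC circuit (capacitor voltage as output), ω_n = 1/√(LC) = 1/√(5.65 mH · 20.5 µF) = 2940 rad/s.
ζ = (R/2)·√(C/L) = (18.5/2)·√(20.5 µF/5.65 mH) = 0.557.
ω_d = ω_n√(1−ζ²) = 2440 rad/s. t_p = π/ω_d = 0.00129 s.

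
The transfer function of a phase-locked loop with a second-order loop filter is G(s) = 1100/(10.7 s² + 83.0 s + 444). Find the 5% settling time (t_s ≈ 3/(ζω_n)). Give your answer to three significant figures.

t_s ≈ 0.773 s

Dividing through by 10.7: denominator becomes s² + 7.757 s + 41.50.
So ω_n = √41.50 = 6.44 rad/s and ζ = 7.757/(2·6.44) = 0.602.
t_s ≈ 3/(ζω_n) = 0.773 s.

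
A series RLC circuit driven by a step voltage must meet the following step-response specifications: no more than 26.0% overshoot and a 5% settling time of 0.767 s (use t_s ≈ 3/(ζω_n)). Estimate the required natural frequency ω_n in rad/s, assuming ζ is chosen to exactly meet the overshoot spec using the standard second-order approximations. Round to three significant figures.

Inverting the overshoot relation: ζ = |ln 0.260|/√(π² + ln²0.260) = 0.394.
Then ω_n = 3/(ζ t_s) = 3/(0.394 × 0.767) = 9.93 rad/s.

ω_n ≈ 9.93 rad/s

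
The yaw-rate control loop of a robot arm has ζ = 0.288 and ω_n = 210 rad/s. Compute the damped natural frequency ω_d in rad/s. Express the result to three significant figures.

ω_d ≈ 201 rad/s

ω_d = ω_n√(1−ζ²) = 210·√0.917 = 201 rad/s.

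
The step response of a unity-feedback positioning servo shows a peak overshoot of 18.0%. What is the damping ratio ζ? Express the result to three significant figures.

From %OS = 100·exp(−πζ/√(1−ζ²)), invert to get ζ = −ln(OS)/√(π² + ln²(OS)) with OS = 0.180.
−ln 0.180 = 1.715, so ζ = 1.715/√(π² + 2.941) = 0.479.

ζ ≈ 0.479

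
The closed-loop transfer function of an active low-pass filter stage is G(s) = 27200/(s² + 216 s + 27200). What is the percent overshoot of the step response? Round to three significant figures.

Matching coefficients with s² + 2ζω_n s + ω_n² gives ω_n² = 27200 ⇒ ω_n = 165 rad/s, and ζ = 216/(2ω_n) = 0.655.
Overshoot: exp(−π·0.655/√(1−0.655²)) = 0.0657, i.e. 6.57%.

%OS ≈ 6.57%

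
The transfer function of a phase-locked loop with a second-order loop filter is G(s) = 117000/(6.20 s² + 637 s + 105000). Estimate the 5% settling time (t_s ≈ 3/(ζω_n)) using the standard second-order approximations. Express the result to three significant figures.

t_s ≈ 0.0584 s

Dividing through by 6.20: denominator becomes s² + 102.7 s + 16940.
So ω_n = √16940 = 130 rad/s and ζ = 102.7/(2·130) = 0.395.
t_s ≈ 3/(ζω_n) = 0.0584 s.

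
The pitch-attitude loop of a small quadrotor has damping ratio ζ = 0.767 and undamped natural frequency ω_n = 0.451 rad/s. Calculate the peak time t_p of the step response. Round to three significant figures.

t_p ≈ 10.9 s

The damped frequency is ω_d = ω_n√(1−ζ²) = 0.451·√(1−0.588) = 0.289 rad/s.
Peak time t_p = π/ω_d = π/0.289 = 10.9 s.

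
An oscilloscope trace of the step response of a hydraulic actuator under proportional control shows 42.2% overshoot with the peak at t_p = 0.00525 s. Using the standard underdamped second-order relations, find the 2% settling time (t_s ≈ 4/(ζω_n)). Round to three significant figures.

From the overshoot, ζ = −ln(OS)/√(π²+ln²(OS)) = 0.265.
t_p = π/ω_d ⇒ ω_d = 598 rad/s; then ω_n = ω_d/√(1−ζ²) = 621 rad/s.
t_s ≈ 4/(ζω_n) = 4/(0.265·621) = 0.0243 s.

t_s ≈ 0.0243 s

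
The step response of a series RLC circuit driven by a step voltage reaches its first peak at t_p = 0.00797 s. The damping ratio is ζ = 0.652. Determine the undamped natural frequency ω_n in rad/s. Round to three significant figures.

Peak time t_p = π/ω_d, so ω_d = π/t_p = π/0.00797 = 394 rad/s.
ω_n = ω_d/√(1−ζ²) = 394/√0.575 = 520 rad/s.

ω_n ≈ 520 rad/s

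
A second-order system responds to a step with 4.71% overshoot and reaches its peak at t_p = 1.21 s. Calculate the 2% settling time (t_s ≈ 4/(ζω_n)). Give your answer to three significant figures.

The overshoot fixes ζ = −ln(OS)/√(π²+ln²(OS)) = 0.697.
From t_p = π/ω_d, ω_d = π/1.21 = 2.60 rad/s, so ω_n = ω_d/√(1−ζ²) = 3.62 rad/s.
t_s ≈ 4/(ζω_n) = 4/(0.697·3.62) = 1.58 s.

t_s ≈ 1.58 s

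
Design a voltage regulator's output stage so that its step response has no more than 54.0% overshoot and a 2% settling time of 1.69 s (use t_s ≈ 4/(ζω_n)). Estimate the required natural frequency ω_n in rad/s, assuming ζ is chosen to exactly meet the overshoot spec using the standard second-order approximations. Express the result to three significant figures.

ω_n ≈ 12.3 rad/s

From %OS = 100·exp(−πζ/√(1−ζ²)), invert to get ζ = −ln(OS)/√(π² + ln²(OS)) with OS = 0.540.
−ln 0.540 = 0.6162, so ζ = 0.6162/√(π² + 0.3797) = 0.192.
Then ω_n = 4/(ζ t_s) = 4/(0.192 × 1.69) = 12.3 rad/s.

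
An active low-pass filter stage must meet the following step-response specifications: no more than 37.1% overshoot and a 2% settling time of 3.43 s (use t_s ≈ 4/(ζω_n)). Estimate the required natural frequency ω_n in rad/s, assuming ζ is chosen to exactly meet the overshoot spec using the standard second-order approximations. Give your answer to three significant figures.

ω_n ≈ 3.87 rad/s

From %OS = 100·exp(−πζ/√(1−ζ²)), invert to get ζ = −ln(OS)/√(π² + ln²(OS)) with OS = 0.371.
−ln 0.371 = 0.9916, so ζ = 0.9916/√(π² + 0.9832) = 0.301.
Then ω_n = 4/(ζ t_s) = 4/(0.301 × 3.43) = 3.87 rad/s.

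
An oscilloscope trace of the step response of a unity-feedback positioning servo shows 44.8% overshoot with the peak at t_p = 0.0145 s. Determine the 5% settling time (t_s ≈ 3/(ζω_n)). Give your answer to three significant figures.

ζ from %OS: ζ = |ln 0.448|/√(π²+ln²0.448) = 0.248.
From t_p = π/ω_d, ω_d = π/0.0145 = 217 rad/s, so ω_n = ω_d/√(1−ζ²) = 224 rad/s.
t_s ≈ 3/(ζω_n) = 3/(0.248·224) = 0.0542 s.

t_s ≈ 0.0542 s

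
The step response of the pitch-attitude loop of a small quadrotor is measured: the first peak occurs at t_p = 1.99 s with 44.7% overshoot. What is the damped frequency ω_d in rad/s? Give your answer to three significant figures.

t_p = π/ω_d, so ω_d = π/1.99 = 1.58 rad/s.

ω_d ≈ 1.58 rad/s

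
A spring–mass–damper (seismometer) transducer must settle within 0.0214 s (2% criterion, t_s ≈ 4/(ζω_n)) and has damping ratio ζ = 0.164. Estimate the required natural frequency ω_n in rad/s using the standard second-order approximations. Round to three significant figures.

Rearranging t_s ≈ 4/(ζω_n) gives ω_n = 4/(ζ·t_s) = 4/(0.164 × 0.0214) = 1140 rad/s.

ω_n ≈ 1140 rad/s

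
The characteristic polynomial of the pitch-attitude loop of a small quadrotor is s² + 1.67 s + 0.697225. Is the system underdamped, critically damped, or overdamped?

critically damped

a² − 4b = 1.67² − 4·0.697225 = 0 (repeated real root); the system is critically damped.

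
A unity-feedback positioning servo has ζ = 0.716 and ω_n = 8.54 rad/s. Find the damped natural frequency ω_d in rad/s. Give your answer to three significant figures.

ω_d ≈ 5.96 rad/s

ω_d = ω_n√(1−ζ²) = 8.54·√0.487 = 5.96 rad/s.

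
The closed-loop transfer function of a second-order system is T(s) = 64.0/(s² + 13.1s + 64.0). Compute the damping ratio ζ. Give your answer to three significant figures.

Matching coefficients with s² + 2ζω_n s + ω_n² gives ω_n² = 64.0 ⇒ ω_n = 8.00 rad/s, and ζ = 13.1/(2ω_n) = 0.819.

ζ ≈ 0.819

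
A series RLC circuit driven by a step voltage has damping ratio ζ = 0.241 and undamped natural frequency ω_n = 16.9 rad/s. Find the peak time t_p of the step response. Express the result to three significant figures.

t_p ≈ 0.192 s

The damped frequency is ω_d = ω_n√(1−ζ²) = 16.9·√(1−0.0581) = 16.4 rad/s.
Peak time t_p = π/ω_d = π/16.4 = 0.192 s.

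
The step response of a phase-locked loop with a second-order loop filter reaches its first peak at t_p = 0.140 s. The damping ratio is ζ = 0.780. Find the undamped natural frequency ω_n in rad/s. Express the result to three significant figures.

ω_n ≈ 35.9 rad/s

Peak time t_p = π/ω_d, so ω_d = π/t_p = π/0.140 = 22.4 rad/s.
ω_n = ω_d/√(1−ζ²) = 22.4/√0.392 = 35.9 rad/s.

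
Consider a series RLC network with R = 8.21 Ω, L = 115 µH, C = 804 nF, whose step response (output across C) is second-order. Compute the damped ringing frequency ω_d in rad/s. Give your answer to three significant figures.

ω_d ≈ 97700 rad/s

For a series RLC circuit (capacitor voltage as output), ω_n = 1/√(LC) = 1/√(115 µH · 804 nF) = 104000 rad/s.
ζ = (R/2)·√(C/L) = (8.21/2)·√(804 nF/115 µH) = 0.343.
ω_d = 104000·√(1 − 0.343²) = 97700 rad/s.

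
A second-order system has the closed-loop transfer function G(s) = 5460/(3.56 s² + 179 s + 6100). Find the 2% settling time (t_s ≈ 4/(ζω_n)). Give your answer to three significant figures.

t_s ≈ 0.159 s

Dividing through by 3.56: denominator becomes s² + 50.28 s + 1713.
So ω_n = √1713 = 41.4 rad/s and ζ = 50.28/(2·41.4) = 0.607.
t_s ≈ 4/(ζω_n) = 0.159 s.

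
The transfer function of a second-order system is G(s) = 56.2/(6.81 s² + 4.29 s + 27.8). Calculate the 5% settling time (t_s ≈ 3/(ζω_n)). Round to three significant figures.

t_s ≈ 9.52 s

Dividing through by 6.81: denominator becomes s² + 0.6300 s + 4.082.
So ω_n = √4.082 = 2.02 rad/s and ζ = 0.6300/(2·2.02) = 0.156.
t_s ≈ 3/(ζω_n) = 9.52 s.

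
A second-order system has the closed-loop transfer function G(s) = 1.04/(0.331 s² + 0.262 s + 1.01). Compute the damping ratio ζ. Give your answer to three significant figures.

Dividing through by 0.331: denominator becomes s² + 0.7915 s + 3.051.
So ω_n = √3.051 = 1.75 rad/s and ζ = 0.7915/(2·1.75) = 0.227.

ζ ≈ 0.227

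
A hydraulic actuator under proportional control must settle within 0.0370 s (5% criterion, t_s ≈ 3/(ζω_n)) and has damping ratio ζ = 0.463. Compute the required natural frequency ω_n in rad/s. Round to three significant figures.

ω_n ≈ 175 rad/s

Rearranging t_s ≈ 3/(ζω_n) gives ω_n = 3/(ζ·t_s) = 3/(0.463 × 0.0370) = 175 rad/s.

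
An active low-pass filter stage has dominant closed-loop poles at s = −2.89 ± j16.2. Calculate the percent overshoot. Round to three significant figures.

The poles are at −σ ± jω_d with σ = 2.89 and ω_d = 16.2, so ω_n = √(σ²+ω_d²) = 16.5 rad/s and ζ = σ/ω_n = 0.176.
%OS = 100 e^{−πζ/√(1−ζ²)} with ζ = 0.176 gives 57.1%.

%OS ≈ 57.1%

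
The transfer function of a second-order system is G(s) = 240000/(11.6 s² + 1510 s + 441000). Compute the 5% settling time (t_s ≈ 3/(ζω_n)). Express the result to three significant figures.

t_s ≈ 0.0461 s

Dividing through by 11.6: denominator becomes s² + 130.2 s + 38020.
So ω_n = √38020 = 195 rad/s and ζ = 130.2/(2·195) = 0.334.
t_s ≈ 3/(ζω_n) = 0.0461 s.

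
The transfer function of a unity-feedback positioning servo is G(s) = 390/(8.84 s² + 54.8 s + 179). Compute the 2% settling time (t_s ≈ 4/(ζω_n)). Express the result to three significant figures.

Dividing through by 8.84: denominator becomes s² + 6.199 s + 20.25.
So ω_n = √20.25 = 4.50 rad/s and ζ = 6.199/(2·4.50) = 0.689.
t_s ≈ 4/(ζω_n) = 1.29 s.

t_s ≈ 1.29 s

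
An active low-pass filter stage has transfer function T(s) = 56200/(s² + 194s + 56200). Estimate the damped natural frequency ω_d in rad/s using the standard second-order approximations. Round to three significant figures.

ω_d ≈ 216 rad/s

ω_n = √56200 = 237 rad/s; ζ = 194/(2·237) = 0.409.
The damped frequency ω_d = ω_n√(1−ζ²) = 216 rad/s.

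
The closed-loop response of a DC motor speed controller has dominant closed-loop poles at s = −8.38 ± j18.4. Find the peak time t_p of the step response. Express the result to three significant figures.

t_p ≈ 0.171 s

t_p = π/ω_d with ω_d = 18.4 (the imaginary part), so t_p = 0.171 s.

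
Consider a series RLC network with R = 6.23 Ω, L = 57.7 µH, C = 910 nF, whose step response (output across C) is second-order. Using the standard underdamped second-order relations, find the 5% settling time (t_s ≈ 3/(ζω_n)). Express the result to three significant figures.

For a series RLC circuit (capacitor voltage as output), ω_n = 1/√(LC) = 1/√(57.7 µH · 910 nF) = 138000 rad/s.
ζ = (R/2)·√(C/L) = (6.23/2)·√(910 nF/57.7 µH) = 0.391.
t_s ≈ 3/(ζω_n) = 0.0000556 s.

t_s ≈ 0.0000556 s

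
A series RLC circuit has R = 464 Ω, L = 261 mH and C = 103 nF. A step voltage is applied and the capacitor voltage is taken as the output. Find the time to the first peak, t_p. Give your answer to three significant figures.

t_p ≈ 0.000521 s

For a series RLC circuit (capacitor voltage as output), ω_n = 1/√(LC) = 1/√(261 mH · 103 nF) = 6100 rad/s.
ζ = (R/2)·√(C/L) = (464/2)·√(103 nF/261 mH) = 0.146.
ω_d = 6100·√(1 − 0.146²) = 6030 rad/s. t_p = π/ω_d = 0.000521 s.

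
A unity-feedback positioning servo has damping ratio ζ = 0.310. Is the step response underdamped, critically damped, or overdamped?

Since ζ = 0.310 < 1, the system is underdamped.

underdamped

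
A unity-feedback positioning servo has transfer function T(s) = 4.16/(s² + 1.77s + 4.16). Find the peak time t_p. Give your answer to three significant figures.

Matching coefficients with s² + 2ζω_n s + ω_n² gives ω_n² = 4.16 ⇒ ω_n = 2.04 rad/s, and ζ = 1.77/(2ω_n) = 0.434.
ω_d = 2.04·√(1 − 0.434²) = 1.84 rad/s. Then t_p = π/ω_d = 1.71 s.

t_p ≈ 1.71 s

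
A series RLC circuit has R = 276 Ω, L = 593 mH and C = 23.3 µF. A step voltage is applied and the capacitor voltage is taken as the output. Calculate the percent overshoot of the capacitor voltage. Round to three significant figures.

For a series RLC circuit (capacitor voltage as output), ω_n = 1/√(LC) = 1/√(593 mH · 23.3 µF) = 269 rad/s.
ζ = (R/2)·√(C/L) = (276/2)·√(23.3 µF/593 mH) = 0.865.
Overshoot: exp(−π·0.865/√(1−0.865²)) = 0.00444, i.e. 0.444%.

%OS ≈ 0.444%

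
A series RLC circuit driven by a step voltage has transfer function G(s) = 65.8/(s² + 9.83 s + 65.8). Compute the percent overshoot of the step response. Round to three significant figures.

ω_n = √65.8 = 8.11 rad/s; ζ = 9.83/(2·8.11) = 0.606.
Overshoot: exp(−π·0.606/√(1−0.606²)) = 0.0914, i.e. 9.14%.

%OS ≈ 9.14%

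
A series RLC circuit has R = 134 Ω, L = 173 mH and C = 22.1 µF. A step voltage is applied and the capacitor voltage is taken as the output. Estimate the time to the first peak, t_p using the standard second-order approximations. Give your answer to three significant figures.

For a series RLC circuit (capacitor voltage as output), ω_n = 1/√(LC) = 1/√(173 mH · 22.1 µF) = 511 rad/s.
ζ = (R/2)·√(C/L) = (134/2)·√(22.1 µF/173 mH) = 0.757.
ω_d = 511·√(1 − 0.757²) = 334 rad/s. t_p = π/ω_d = 0.00941 s.

t_p ≈ 0.00941 s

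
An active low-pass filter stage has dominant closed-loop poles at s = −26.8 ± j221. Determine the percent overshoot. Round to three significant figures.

The poles are at −σ ± jω_d with σ = 26.8 and ω_d = 221, so ω_n = √(σ²+ω_d²) = 223 rad/s and ζ = σ/ω_n = 0.120.
Overshoot: exp(−π·0.120/√(1−0.120²)) = 0.683, i.e. 68.3%.

%OS ≈ 68.3%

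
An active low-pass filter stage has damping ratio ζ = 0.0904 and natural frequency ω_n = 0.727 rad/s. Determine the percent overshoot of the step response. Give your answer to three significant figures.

%OS ≈ 75.2%

For an underdamped second-order system, %OS = 100·exp(−πζ/√(1−ζ²)).
πζ/√(1−ζ²) = π·0.0904/√(1−0.00817) = 0.2852, so %OS = 100·e^(−0.2852) = 75.2%.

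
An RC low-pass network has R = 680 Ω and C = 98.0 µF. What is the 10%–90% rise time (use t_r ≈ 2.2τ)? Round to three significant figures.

t_r ≈ 0.147 s

τ = RC = 680 × 98.0 µF = 0.0666 s.
t_r ≈ 2.2τ = 0.147 s.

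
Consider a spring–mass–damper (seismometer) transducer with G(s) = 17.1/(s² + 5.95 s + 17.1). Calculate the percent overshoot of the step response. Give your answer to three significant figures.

Matching coefficients with s² + 2ζω_n s + ω_n² gives ω_n² = 17.1 ⇒ ω_n = 4.14 rad/s, and ζ = 5.95/(2ω_n) = 0.719.
Overshoot: exp(−π·0.719/√(1−0.719²)) = 0.0386, i.e. 3.86%.

%OS ≈ 3.86%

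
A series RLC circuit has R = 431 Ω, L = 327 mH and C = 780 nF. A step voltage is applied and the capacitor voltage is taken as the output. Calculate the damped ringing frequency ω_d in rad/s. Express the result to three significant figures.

For a series RLC circuit (capacitor voltage as output), ω_n = 1/√(LC) = 1/√(327 mH · 780 nF) = 1980 rad/s.
ζ = (R/2)·√(C/L) = (431/2)·√(780 nF/327 mH) = 0.333.
ω_d = 1980·√(1 − 0.333²) = 1870 rad/s.

ω_d ≈ 1870 rad/s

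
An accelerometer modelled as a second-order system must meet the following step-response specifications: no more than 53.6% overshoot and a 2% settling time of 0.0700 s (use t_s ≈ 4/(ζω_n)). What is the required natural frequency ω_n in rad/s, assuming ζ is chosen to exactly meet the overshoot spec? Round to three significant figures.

ω_n ≈ 293 rad/s

Inverting the overshoot relation: ζ = |ln 0.536|/√(π² + ln²0.536) = 0.195.
From t_s ≈ 4/(ζω_n): ω_n = 4/(ζ·t_s) = 4/(0.195·0.0700) = 293 rad/s.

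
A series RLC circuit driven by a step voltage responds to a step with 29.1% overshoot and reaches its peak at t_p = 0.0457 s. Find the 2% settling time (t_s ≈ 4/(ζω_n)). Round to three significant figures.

The overshoot fixes ζ = −ln(OS)/√(π²+ln²(OS)) = 0.366.
From t_p = π/ω_d, ω_d = π/0.0457 = 68.7 rad/s, so ω_n = ω_d/√(1−ζ²) = 73.9 rad/s.
t_s ≈ 4/(ζω_n) = 4/(0.366·73.9) = 0.148 s.

t_s ≈ 0.148 s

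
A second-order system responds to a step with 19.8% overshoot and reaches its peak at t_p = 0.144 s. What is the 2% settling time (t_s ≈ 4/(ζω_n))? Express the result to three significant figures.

t_s ≈ 0.356 s

The overshoot fixes ζ = −ln(OS)/√(π²+ln²(OS)) = 0.458.
t_p = π/ω_d ⇒ ω_d = 21.8 rad/s; then ω_n = ω_d/√(1−ζ²) = 24.5 rad/s.
t_s ≈ 4/(ζω_n) = 4/(0.458·24.5) = 0.356 s.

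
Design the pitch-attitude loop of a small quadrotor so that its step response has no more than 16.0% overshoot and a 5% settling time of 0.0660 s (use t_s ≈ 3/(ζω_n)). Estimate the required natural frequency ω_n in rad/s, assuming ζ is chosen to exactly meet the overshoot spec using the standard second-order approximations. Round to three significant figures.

From %OS = 100·exp(−πζ/√(1−ζ²)), invert to get ζ = −ln(OS)/√(π² + ln²(OS)) with OS = 0.160.
−ln 0.160 = 1.833, so ζ = 1.833/√(π² + 3.358) = 0.504.
Then ω_n = 3/(ζ t_s) = 3/(0.504 × 0.0660) = 90.2 rad/s.

ω_n ≈ 90.2 rad/s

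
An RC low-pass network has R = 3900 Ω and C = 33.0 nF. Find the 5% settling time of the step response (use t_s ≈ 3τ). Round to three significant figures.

τ = RC = 3900 × 33.0 nF = 0.000129 s.
t_s ≈ 3τ = 0.000386 s.

t_s ≈ 0.000386 s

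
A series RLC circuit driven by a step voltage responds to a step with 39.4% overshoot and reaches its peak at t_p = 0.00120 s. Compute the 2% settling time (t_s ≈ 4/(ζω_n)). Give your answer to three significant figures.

The overshoot fixes ζ = −ln(OS)/√(π²+ln²(OS)) = 0.284.
From t_p = π/ω_d, ω_d = π/0.00120 = 2620 rad/s, so ω_n = ω_d/√(1−ζ²) = 2730 rad/s.
t_s ≈ 4/(ζω_n) = 4/(0.284·2730) = 0.00515 s.

t_s ≈ 0.00515 s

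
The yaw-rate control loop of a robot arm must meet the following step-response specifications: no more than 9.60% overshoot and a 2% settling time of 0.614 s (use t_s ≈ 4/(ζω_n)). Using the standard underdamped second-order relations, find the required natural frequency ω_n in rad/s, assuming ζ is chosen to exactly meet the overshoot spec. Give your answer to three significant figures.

ω_n ≈ 10.9 rad/s

From %OS = 100·exp(−πζ/√(1−ζ²)), invert to get ζ = −ln(OS)/√(π² + ln²(OS)) with OS = 0.0960.
−ln 0.0960 = 2.343, so ζ = 2.343/√(π² + 5.492) = 0.598.
From t_s ≈ 4/(ζω_n): ω_n = 4/(ζ·t_s) = 4/(0.598·0.614) = 10.9 rad/s.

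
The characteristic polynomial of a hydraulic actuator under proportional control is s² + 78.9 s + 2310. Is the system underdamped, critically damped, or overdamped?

a² − 4b = 78.9² − 4·2310 < 0 (complex roots); the system is underdamped.

underdamped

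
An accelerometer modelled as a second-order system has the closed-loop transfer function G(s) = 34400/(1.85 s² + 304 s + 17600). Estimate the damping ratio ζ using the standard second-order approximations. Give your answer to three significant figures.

ζ ≈ 0.842

Dividing through by 1.85: denominator becomes s² + 164.3 s + 9514.
So ω_n = √9514 = 97.5 rad/s and ζ = 164.3/(2·97.5) = 0.842.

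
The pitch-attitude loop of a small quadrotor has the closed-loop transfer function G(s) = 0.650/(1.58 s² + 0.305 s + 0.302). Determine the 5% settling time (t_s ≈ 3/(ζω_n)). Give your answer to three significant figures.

t_s ≈ 31.1 s

Dividing through by 1.58: denominator becomes s² + 0.1930 s + 0.1911.
So ω_n = √0.1911 = 0.437 rad/s and ζ = 0.1930/(2·0.437) = 0.221.
t_s ≈ 3/(ζω_n) = 31.1 s.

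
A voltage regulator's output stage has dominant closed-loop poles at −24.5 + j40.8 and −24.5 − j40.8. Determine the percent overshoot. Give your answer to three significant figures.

%OS ≈ 15.2%

With σ = 24.5, ω_d = 40.8: ω_n = √(σ²+ω_d²) = 47.6 rad/s, ζ = σ/ω_n = 0.515.
%OS = 100·exp(−πζ/√(1−ζ²)) = 15.2%.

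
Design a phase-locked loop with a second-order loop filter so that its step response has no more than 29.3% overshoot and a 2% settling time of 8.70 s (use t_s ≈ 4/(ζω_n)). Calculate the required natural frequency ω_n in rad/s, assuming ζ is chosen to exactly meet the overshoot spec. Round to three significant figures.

ω_n ≈ 1.26 rad/s

From %OS = 100·exp(−πζ/√(1−ζ²)), invert to get ζ = −ln(OS)/√(π² + ln²(OS)) with OS = 0.293.
−ln 0.293 = 1.228, so ζ = 1.228/√(π² + 1.507) = 0.364.
Then ω_n = 4/(ζ t_s) = 4/(0.364 × 8.70) = 1.26 rad/s.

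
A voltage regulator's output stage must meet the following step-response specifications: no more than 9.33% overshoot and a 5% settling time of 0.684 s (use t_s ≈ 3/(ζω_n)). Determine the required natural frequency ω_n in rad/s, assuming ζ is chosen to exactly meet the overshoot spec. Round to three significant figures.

ζ = −ln(OS)/√(π² + (ln OS)²). With OS = 0.0933, ln OS = −2.372 and ζ = 2.372/3.936 = 0.603.
From t_s ≈ 3/(ζω_n): ω_n = 3/(ζ·t_s) = 3/(0.603·0.684) = 7.28 rad/s.

ω_n ≈ 7.28 rad/s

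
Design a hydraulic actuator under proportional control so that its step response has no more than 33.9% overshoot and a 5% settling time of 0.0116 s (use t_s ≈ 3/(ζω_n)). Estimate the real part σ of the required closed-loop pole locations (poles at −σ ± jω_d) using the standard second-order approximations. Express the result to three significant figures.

The settling-time spec alone fixes σ = ζω_n = 3/t_s = 3/0.0116 = 259.
(Overshoot then fixes ζ = 0.326 and hence ω_d = σ·√(1−ζ²)/ζ = 751 rad/s.)

σ ≈ 259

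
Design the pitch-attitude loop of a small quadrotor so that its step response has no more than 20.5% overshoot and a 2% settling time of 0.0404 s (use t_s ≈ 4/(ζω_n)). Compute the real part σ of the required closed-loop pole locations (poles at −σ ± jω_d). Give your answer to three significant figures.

σ ≈ 99.0

The settling-time spec alone fixes σ = ζω_n = 4/t_s = 4/0.0404 = 99.0.
(Overshoot then fixes ζ = 0.450 and hence ω_d = σ·√(1−ζ²)/ζ = 196 rad/s.)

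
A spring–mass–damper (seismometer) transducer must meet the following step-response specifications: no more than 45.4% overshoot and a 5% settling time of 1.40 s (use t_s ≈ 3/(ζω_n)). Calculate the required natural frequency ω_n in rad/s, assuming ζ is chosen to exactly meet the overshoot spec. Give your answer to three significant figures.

Inverting the overshoot relation: ζ = |ln 0.454|/√(π² + ln²0.454) = 0.244.
Then ω_n = 3/(ζ t_s) = 3/(0.244 × 1.40) = 8.79 rad/s.

ω_n ≈ 8.79 rad/s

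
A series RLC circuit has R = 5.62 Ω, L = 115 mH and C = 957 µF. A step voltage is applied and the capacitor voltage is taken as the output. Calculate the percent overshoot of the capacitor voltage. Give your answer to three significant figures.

For a series RLC circuit (capacitor voltage as output), ω_n = 1/√(LC) = 1/√(115 mH · 957 µF) = 95.3 rad/s.
ζ = (R/2)·√(C/L) = (5.62/2)·√(957 µF/115 mH) = 0.256.
%OS = 100 e^{−πζ/√(1−ζ²)} with ζ = 0.256 gives 43.5%.

%OS ≈ 43.5%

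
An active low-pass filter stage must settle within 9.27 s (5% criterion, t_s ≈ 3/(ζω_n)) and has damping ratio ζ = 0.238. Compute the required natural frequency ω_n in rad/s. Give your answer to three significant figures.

Rearranging t_s ≈ 3/(ζω_n) gives ω_n = 3/(ζ·t_s) = 3/(0.238 × 9.27) = 1.36 rad/s.

ω_n ≈ 1.36 rad/s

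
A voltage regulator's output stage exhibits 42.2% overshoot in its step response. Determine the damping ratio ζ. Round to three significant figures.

From %OS = 100·exp(−πζ/√(1−ζ²)), invert to get ζ = −ln(OS)/√(π² + ln²(OS)) with OS = 0.422.
−ln 0.422 = 0.8627, so ζ = 0.8627/√(π² + 0.7443) = 0.265.

ζ ≈ 0.265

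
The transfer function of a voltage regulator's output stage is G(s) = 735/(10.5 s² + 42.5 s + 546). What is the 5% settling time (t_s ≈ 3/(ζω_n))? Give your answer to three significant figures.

t_s ≈ 1.48 s

Dividing through by 10.5: denominator becomes s² + 4.048 s + 52.00.
So ω_n = √52.00 = 7.21 rad/s and ζ = 4.048/(2·7.21) = 0.281.
t_s ≈ 3/(ζω_n) = 1.48 s.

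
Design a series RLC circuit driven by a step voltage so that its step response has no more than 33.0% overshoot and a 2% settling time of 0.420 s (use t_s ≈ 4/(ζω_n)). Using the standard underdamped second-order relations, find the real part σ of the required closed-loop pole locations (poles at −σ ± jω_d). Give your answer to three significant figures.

The settling-time spec alone fixes σ = ζω_n = 4/t_s = 4/0.420 = 9.52.
(Overshoot then fixes ζ = 0.333 and hence ω_d = σ·√(1−ζ²)/ζ = 27.0 rad/s.)

σ ≈ 9.52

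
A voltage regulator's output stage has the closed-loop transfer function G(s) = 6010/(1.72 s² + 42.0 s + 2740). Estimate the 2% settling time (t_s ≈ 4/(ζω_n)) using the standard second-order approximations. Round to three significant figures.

t_s ≈ 0.328 s

Dividing through by 1.72: denominator becomes s² + 24.42 s + 1593.
So ω_n = √1593 = 39.9 rad/s and ζ = 24.42/(2·39.9) = 0.306.
t_s ≈ 4/(ζω_n) = 0.328 s.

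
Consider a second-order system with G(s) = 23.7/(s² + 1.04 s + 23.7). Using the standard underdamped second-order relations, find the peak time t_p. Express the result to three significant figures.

t_p ≈ 0.649 s

ω_n = √23.7 = 4.87 rad/s; ζ = 1.04/(2·4.87) = 0.107.
The damped frequency ω_d = ω_n√(1−ζ²) = 4.84 rad/s. Then t_p = π/ω_d = 0.649 s.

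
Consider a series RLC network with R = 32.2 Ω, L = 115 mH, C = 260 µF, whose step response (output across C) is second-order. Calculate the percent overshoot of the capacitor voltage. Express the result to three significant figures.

For a series RLC circuit (capacitor voltage as output), ω_n = 1/√(LC) = 1/√(115 mH · 260 µF) = 183 rad/s.
ζ = (R/2)·√(C/L) = (32.2/2)·√(260 µF/115 mH) = 0.766.
%OS = 100 e^{−πζ/√(1−ζ²)} with ζ = 0.766 gives 2.38%.

%OS ≈ 2.38%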